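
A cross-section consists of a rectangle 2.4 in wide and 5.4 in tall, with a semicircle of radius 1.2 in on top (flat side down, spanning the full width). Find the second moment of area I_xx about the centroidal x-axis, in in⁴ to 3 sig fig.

Decompose the section into non-overlapping parts with the origin at the bottom-left of its bounding rectangle.
Rectangular body: 2.4 × 5.4, A = 12.96 in², y = 2.7 in, Ī = 31.493 in⁴.
Semicircular cap: semicircle r = 1.2, A = 2.2619 in², y = 5.9093 in, Ī = 0.22759 in⁴.
Centroid: ȳ = ΣA·y / ΣA = 3.1769 in.
Transfer each piece to the centroidal x-axis using Ī + A·d² with d = y − 3.1769:
  rectangular body: d = -0.47689 in → contributes +34.44 in⁴
  semicircular cap: d = 2.7324 in → contributes +17.115 in⁴
Total I = 51.556 in⁴.

I_xx ≈ 51.6 in⁴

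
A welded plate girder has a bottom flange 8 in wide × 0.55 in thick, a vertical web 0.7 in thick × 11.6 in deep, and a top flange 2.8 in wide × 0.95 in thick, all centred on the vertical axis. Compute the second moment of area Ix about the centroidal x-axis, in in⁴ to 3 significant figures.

Break the section into simple shapes (no overlaps), measuring from the bottom-left corner of the bounding box.
Bottom plate: 8 × 0.55, A = 4.4 in², y = 0.275 in, Ī = 0.11092 in⁴.
Web plate: 0.7 × 11.6, A = 8.12 in², y = 6.35 in, Ī = 91.052 in⁴.
Top plate: 2.8 × 0.95, A = 2.66 in², y = 12.625 in, Ī = 0.20005 in⁴.
Centroid: ȳ = ΣA·y / ΣA = 5.6887 in.
Transfer each piece to the centroidal x-axis using Ī + A·d² with d = y − 5.6887:
  bottom plate: d = -5.4137 in → contributes +129.07 in⁴
  web plate: d = 0.6613 in → contributes +94.603 in⁴
  top plate: d = 6.9363 in → contributes +128.18 in⁴
Total I = 351.85 in⁴.

Ix ≈ 352 in⁴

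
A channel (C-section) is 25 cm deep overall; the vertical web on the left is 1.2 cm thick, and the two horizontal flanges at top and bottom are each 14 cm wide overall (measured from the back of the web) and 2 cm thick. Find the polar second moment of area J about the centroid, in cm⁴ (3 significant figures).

Decompose the section into non-overlapping parts with the origin at the bottom-left of its bounding rectangle.
Web: 1.2 × 25, A = 30 cm², y = 12.5 cm, Ī = 1562.5 cm⁴.
Top flange (beyond web): 12.8 × 2, A = 25.6 cm², y = 24 cm, Ī = 8.5333 cm⁴.
Bottom flange (beyond web): 12.8 × 2, A = 25.6 cm², y = 1 cm, Ī = 8.5333 cm⁴.
By symmetry the centroid is at mid-height, ȳ = 12.5 cm.
Transfer each piece to the centroidal x-axis using Ī + A·d² with d = y − 12.5:
  web: d = 0 cm → contributes +1562.5 cm⁴
  top flange (beyond web): d = 11.5 cm → contributes +3394.1 cm⁴
  bottom flange (beyond web): d = -11.5 cm → contributes +3394.1 cm⁴
Total I = 8350.8 cm⁴.
For the y-axis: x̄ = 5.0138 cm.
Repeating about the centroidal y-axis gives I_y = 1629.5 cm⁴.
Polar second moment: J = I_x + I_y = 9980.3 cm⁴.

J ≈ 9980 cm⁴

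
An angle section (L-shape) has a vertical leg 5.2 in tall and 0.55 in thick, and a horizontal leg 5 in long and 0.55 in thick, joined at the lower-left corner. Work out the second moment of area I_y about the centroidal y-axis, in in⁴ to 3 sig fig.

Decompose the section into non-overlapping parts with the origin at the bottom-left of its bounding rectangle.
Vertical leg: 0.55 × 5.2, A = 2.86 in², x = 0.275 in, Ī = 0.072096 in⁴.
Horizontal leg (remainder): 4.45 × 0.55, A = 2.4475 in², x = 2.775 in, Ī = 4.0389 in⁴.
Centroid: x̄ = ΣA·x / ΣA = 1.4278 in.
Transfer each piece to the centroidal y-axis using Ī + A·d² with d = x − 1.4278:
  vertical leg: d = -1.1528 in → contributes +3.8732 in⁴
  horizontal leg (remainder): d = 1.3472 in → contributes +8.4806 in⁴
Total I = 12.354 in⁴.

I_y ≈ 12.4 in⁴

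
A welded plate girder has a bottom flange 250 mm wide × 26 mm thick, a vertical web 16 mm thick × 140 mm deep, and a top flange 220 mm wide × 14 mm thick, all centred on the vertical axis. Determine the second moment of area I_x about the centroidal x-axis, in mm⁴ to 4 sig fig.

I_x ≈ 5.938 × 10⁷ mm⁴

Break the section into simple shapes (no overlaps), measuring from the bottom-left corner of the bounding box.
Bottom plate: 250 × 26, A = 6 500 mm², y = 13 mm, Ī = 366 167 mm⁴.
Web plate: 16 × 140, A = 2 240 mm², y = 96 mm, Ī = 3 658 667 mm⁴.
Top plate: 220 × 14, A = 3 080 mm², y = 173 mm, Ī = 50306.7 mm⁴.
Centroid: ȳ = ΣA·y / ΣA = 70.4213 mm.
Transfer each piece to the centroidal x-axis using Ī + A·d² with d = y − 70.4213:
  bottom plate: d = -57.4213 mm → contributes +21 798 018 mm⁴
  web plate: d = 25.5787 mm → contributes +5 124 229 mm⁴
  top plate: d = 102.579 mm → contributes +32 459 254 mm⁴
Total I = 59 381 502 mm⁴.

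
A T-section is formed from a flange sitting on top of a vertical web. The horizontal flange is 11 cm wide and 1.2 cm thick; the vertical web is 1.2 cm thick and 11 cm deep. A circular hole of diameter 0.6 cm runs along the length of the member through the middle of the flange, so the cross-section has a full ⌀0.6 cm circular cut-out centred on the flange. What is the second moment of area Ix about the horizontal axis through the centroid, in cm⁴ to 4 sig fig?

Ix ≈ 377.6 cm⁴

Decompose the section into non-overlapping parts with the origin at the bottom-left of its bounding rectangle.
Flange: 11 × 1.2, A = 13.2 cm², y = 11.6 cm, Ī = 1.584 cm⁴.
Web: 1.2 × 11, A = 13.2 cm², y = 5.5 cm, Ī = 133.1 cm⁴.
Hole (subtracted): ⌀0.6, A = 0.282743 cm², y = 11.6 cm, Ī = 0.00636173 cm⁴.
Centroid: ȳ = ΣA·y / ΣA = 8.51698 cm.
Transfer each piece to the horizontal axis through the centroid using Ī + A·d² with d = y − 8.51698:
  flange: d = 3.08302 cm → contributes +127.05 cm⁴
  web: d = -3.01698 cm → contributes +253.249 cm⁴
  hole: d = 3.08302 cm → contributes −2.69384 cm⁴
Total I = 377.605 cm⁴.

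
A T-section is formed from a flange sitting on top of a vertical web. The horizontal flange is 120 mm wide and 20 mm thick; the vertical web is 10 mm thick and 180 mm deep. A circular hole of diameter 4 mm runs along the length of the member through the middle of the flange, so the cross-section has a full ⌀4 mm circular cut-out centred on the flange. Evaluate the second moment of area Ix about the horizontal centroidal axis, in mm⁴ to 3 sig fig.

Ix ≈ 1.52 × 10⁷ mm⁴

Break the section into simple shapes (no overlaps), measuring from the bottom-left corner of the bounding box.
Flange: 120 × 20, A = 2 400 mm², y = 190 mm, Ī = 80 000 mm⁴.
Web: 10 × 180, A = 1 800 mm², y = 90 mm, Ī = 4 860 000 mm⁴.
Hole (subtracted): ⌀4, A = 12.566 mm², y = 190 mm, Ī = 12.566 mm⁴.
Centroid: ȳ = ΣA·y / ΣA = 147.01 mm.
Transfer each piece to the horizontal centroidal axis using Ī + A·d² with d = y − 147.01:
  flange: d = 42.986 mm → contributes +4 514 661 mm⁴
  web: d = -57.014 mm → contributes +10 711 123 mm⁴
  hole: d = 42.986 mm → contributes −23 232 mm⁴
Total I = 15 202 551 mm⁴.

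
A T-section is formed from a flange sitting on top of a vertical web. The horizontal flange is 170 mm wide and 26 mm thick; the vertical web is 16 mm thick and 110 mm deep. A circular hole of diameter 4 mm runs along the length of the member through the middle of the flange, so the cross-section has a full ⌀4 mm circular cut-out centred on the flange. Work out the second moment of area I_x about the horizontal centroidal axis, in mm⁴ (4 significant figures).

Decompose the section into non-overlapping parts with the origin at the bottom-left of its bounding rectangle.
Flange: 170 × 26, A = 4 420 mm², y = 123 mm, Ī = 248 993 mm⁴.
Web: 16 × 110, A = 1 760 mm², y = 55 mm, Ī = 1 774 667 mm⁴.
Hole (subtracted): ⌀4, A = 12.5664 mm², y = 123 mm, Ī = 12.5664 mm⁴.
Centroid: ȳ = ΣA·y / ΣA = 103.595 mm.
Transfer each piece to the horizontal centroidal axis using Ī + A·d² with d = y − 103.595:
  flange: d = 19.4052 mm → contributes +1 913 389 mm⁴
  web: d = -48.5948 mm → contributes +5 930 835 mm⁴
  hole: d = 19.4052 mm → contributes −4744.56 mm⁴
Total I = 7 839 479 mm⁴.

I_x ≈ 7.839 × 10⁶ mm⁴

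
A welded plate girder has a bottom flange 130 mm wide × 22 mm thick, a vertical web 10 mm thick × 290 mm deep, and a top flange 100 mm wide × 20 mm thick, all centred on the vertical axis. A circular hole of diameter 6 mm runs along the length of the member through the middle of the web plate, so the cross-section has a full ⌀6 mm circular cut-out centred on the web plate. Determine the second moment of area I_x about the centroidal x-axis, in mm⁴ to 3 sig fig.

Break the section into simple shapes (no overlaps), measuring from the bottom-left corner of the bounding box.
Bottom plate: 130 × 22, A = 2 860 mm², y = 11 mm, Ī = 115 353 mm⁴.
Web plate: 10 × 290, A = 2 900 mm², y = 167 mm, Ī = 20 324 167 mm⁴.
Top plate: 100 × 20, A = 2 000 mm², y = 322 mm, Ī = 66 667 mm⁴.
Hole (subtracted): ⌀6, A = 28.274 mm², y = 167 mm, Ī = 63.617 mm⁴.
Centroid: ȳ = ΣA·y / ΣA = 149.39 mm.
Transfer each piece to the centroidal x-axis using Ī + A·d² with d = y − 149.39:
  bottom plate: d = -138.39 mm → contributes +54 889 037 mm⁴
  web plate: d = 17.611 mm → contributes +21 223 549 mm⁴
  top plate: d = 172.61 mm → contributes +59 655 476 mm⁴
  hole: d = 17.611 mm → contributes −8832.4 mm⁴
Total I = 135 759 230 mm⁴.

I_x ≈ 1.36 × 10⁸ mm⁴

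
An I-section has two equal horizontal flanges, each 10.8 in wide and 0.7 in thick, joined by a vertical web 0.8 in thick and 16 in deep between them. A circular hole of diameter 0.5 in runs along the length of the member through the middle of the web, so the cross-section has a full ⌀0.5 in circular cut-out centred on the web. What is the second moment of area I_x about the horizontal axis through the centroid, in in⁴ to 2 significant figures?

Break the section into simple shapes (no overlaps), measuring from the bottom-left corner of the bounding box.
Bottom flange: 10.8 × 0.7, A = 7.56 in², y = 0.35 in, Ī = 0.3087 in⁴.
Web: 0.8 × 16, A = 12.8 in², y = 8.7 in, Ī = 273.1 in⁴.
Top flange: 10.8 × 0.7, A = 7.56 in², y = 17.05 in, Ī = 0.3087 in⁴.
Hole (subtracted): ⌀0.5, A = 0.1963 in², y = 8.7 in, Ī = 0.003068 in⁴.
By symmetry the centroid is at mid-height, ȳ = 8.7 in.
Transfer each piece to the horizontal axis through the centroid using Ī + A·d² with d = y − 8.7:
  bottom flange: d = -8.35 in → contributes +527.4 in⁴
  web: d = 0 in → contributes +273.1 in⁴
  top flange: d = 8.35 in → contributes +527.4 in⁴
  hole: d = 0 in → contributes −0.003068 in⁴
Total I = 1 328 in⁴.

I_x ≈ 1300 in⁴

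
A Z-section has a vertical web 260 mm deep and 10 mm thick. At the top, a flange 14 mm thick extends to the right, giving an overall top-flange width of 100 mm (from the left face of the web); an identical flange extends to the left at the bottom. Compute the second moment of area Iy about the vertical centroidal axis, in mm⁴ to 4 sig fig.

Treat the section as a set of non-overlapping primitives; coordinates are from the bounding-box lower-left.
Web: 10 × 260, A = 2 600 mm², x = 95 mm, Ī = 21666.7 mm⁴.
Top flange (beyond web): 90 × 14, A = 1 260 mm², x = 145 mm, Ī = 850 500 mm⁴.
Bottom flange (beyond web): 90 × 14, A = 1 260 mm², x = 45 mm, Ī = 850 500 mm⁴.
Centroid: x̄ = ΣA·x / ΣA = 95 mm.
Transfer each piece to the vertical centroidal axis using Ī + A·d² with d = x − 95:
  web: d = 0 mm → contributes +21666.7 mm⁴
  top flange (beyond web): d = 50 mm → contributes +4 000 500 mm⁴
  bottom flange (beyond web): d = -50 mm → contributes +4 000 500 mm⁴
Total I = 8 022 667 mm⁴.

Iy ≈ 8.023 × 10⁶ mm⁴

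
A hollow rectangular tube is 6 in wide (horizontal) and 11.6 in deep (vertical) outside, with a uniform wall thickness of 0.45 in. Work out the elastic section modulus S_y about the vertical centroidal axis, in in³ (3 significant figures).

Break the section into simple shapes (no overlaps), measuring from the bottom-left corner of the bounding box.
Outer rectangle: 6 × 11.6, A = 69.6 in², x = 3 in, Ī = 208.8 in⁴.
Inner void (subtracted): 5.1 × 10.7, A = 54.57 in², x = 3 in, Ī = 118.28 in⁴.
By symmetry the centroid is at mid-width, x̄ = 3 in.
All pieces are centred on the vertical centroidal axis, so I = ΣĪ (holes subtracted) = 90.52 in⁴.
Extreme fibre distance c = 3 in; S = I/c = 30.173 in³.

S_y ≈ 30.2 in³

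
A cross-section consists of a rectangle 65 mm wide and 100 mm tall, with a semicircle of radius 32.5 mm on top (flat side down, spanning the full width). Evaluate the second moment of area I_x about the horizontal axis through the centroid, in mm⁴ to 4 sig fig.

Treat the section as a set of non-overlapping primitives; coordinates are from the bounding-box lower-left.
Rectangular body: 65 × 100, A = 6 500 mm², y = 50 mm, Ī = 5 416 667 mm⁴.
Semicircular cap: semicircle r = 32.5, A = 1659.15 mm², y = 113.793 mm, Ī = 122 452 mm⁴.
Centroid: ȳ = ΣA·y / ΣA = 62.9723 mm.
Transfer each piece to the horizontal axis through the centroid using Ī + A·d² with d = y − 62.9723:
  rectangular body: d = -12.9723 mm → contributes +6 510 493 mm⁴
  semicircular cap: d = 50.8211 mm → contributes +4 407 690 mm⁴
Total I = 10 918 183 mm⁴.

I_x ≈ 1.092 × 10⁷ mm⁴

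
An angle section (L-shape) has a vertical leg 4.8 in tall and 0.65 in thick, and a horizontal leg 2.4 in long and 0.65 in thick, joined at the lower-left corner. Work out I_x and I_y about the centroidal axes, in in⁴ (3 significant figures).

Decompose the section into non-overlapping parts with the origin at the bottom-left of its bounding rectangle.
Vertical leg: 0.65 × 4.8, A = 3.12 in², y = 2.4 in, Ī = 5.9904 in⁴.
Horizontal leg (remainder): 1.75 × 0.65, A = 1.1375 in², y = 0.325 in, Ī = 0.040049 in⁴.
Centroid: ȳ = ΣA·y / ΣA = 1.8456 in.
Transfer each piece to the centroidal x-axis using Ī + A·d² with d = y − 1.8456:
  vertical leg: d = 0.55439 in → contributes +6.9493 in⁴
  horizontal leg (remainder): d = -1.5206 in → contributes +2.6702 in⁴
Total I = 9.6196 in⁴.
For the y-axis: x̄ = 0.64561 in.
Repeating about the centroidal y-axis gives I_y = 1.6005 in⁴.

I_x ≈ 9.62 in⁴, I_y ≈ 1.60 in⁴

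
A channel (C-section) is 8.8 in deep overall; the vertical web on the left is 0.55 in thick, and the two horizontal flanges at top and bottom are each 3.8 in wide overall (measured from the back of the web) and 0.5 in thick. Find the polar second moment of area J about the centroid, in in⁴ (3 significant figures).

J ≈ 97.3 in⁴

Treat the section as a set of non-overlapping primitives; coordinates are from the bounding-box lower-left.
Web: 0.55 × 8.8, A = 4.84 in², y = 4.4 in, Ī = 31.234 in⁴.
Top flange (beyond web): 3.25 × 0.5, A = 1.625 in², y = 8.55 in, Ī = 0.033854 in⁴.
Bottom flange (beyond web): 3.25 × 0.5, A = 1.625 in², y = 0.25 in, Ī = 0.033854 in⁴.
By symmetry the centroid is at mid-height, ȳ = 4.4 in.
Transfer each piece to the centroidal x-axis using Ī + A·d² with d = y − 4.4:
  web: d = 0 in → contributes +31.234 in⁴
  top flange (beyond web): d = 4.15 in → contributes +28.02 in⁴
  bottom flange (beyond web): d = -4.15 in → contributes +28.02 in⁴
Total I = 87.275 in⁴.
For the y-axis: x̄ = 1.0383 in.
Repeating about the centroidal y-axis gives I_y = 10.002 in⁴.
Polar second moment: J = I_x + I_y = 97.277 in⁴.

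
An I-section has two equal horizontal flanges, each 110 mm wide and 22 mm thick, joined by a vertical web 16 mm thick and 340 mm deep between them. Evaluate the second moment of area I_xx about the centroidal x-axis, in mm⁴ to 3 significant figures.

I_xx ≈ 2.11 × 10⁸ mm⁴

Split into non-overlapping primitives; take the origin at the lower-left of the bounding box.
Bottom flange: 110 × 22, A = 2 420 mm², y = 11 mm, Ī = 97 607 mm⁴.
Web: 16 × 340, A = 5 440 mm², y = 192 mm, Ī = 52 405 333 mm⁴.
Top flange: 110 × 22, A = 2 420 mm², y = 373 mm, Ī = 97 607 mm⁴.
By symmetry the centroid is at mid-height, ȳ = 192 mm.
Transfer each piece to the centroidal x-axis using Ī + A·d² with d = y − 192:
  bottom flange: d = -181 mm → contributes +79 379 227 mm⁴
  web: d = 0 mm → contributes +52 405 333 mm⁴
  top flange: d = 181 mm → contributes +79 379 227 mm⁴
Total I = 211 163 787 mm⁴.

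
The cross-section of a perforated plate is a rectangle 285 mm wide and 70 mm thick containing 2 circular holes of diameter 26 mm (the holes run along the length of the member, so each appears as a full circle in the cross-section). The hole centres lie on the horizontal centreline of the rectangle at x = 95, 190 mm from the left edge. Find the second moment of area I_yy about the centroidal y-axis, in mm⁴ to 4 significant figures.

Treat the section as a set of non-overlapping primitives; coordinates are from the bounding-box lower-left.
Plate: 285 × 70, A = 19 950 mm², x = 142.5 mm, Ī = 135 036 563 mm⁴.
Hole 1 (subtracted): ⌀26, A = 530.929 mm², x = 95 mm, Ī = 22431.8 mm⁴.
Hole 2 (subtracted): ⌀26, A = 530.929 mm², x = 190 mm, Ī = 22431.8 mm⁴.
By symmetry the centroid is at mid-width, x̄ = 142.5 mm.
Transfer each piece to the centroidal y-axis using Ī + A·d² with d = x − 142.5:
  plate: d = 0 mm → contributes +135 036 563 mm⁴
  hole 1: d = -47.5 mm → contributes −1 220 341 mm⁴
  hole 2: d = 47.5 mm → contributes −1 220 341 mm⁴
Total I = 132 595 881 mm⁴.

I_yy ≈ 1.326 × 10⁸ mm⁴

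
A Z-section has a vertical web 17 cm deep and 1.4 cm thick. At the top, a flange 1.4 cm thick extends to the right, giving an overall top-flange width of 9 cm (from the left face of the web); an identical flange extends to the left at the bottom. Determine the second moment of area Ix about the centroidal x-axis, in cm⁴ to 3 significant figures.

Split into non-overlapping primitives; take the origin at the lower-left of the bounding box.
Web: 1.4 × 17, A = 23.8 cm², y = 8.5 cm, Ī = 573.18 cm⁴.
Top flange (beyond web): 7.6 × 1.4, A = 10.64 cm², y = 16.3 cm, Ī = 1.7379 cm⁴.
Bottom flange (beyond web): 7.6 × 1.4, A = 10.64 cm², y = 0.7 cm, Ī = 1.7379 cm⁴.
Centroid: ȳ = ΣA·y / ΣA = 8.5 cm.
Transfer each piece to the centroidal x-axis using Ī + A·d² with d = y − 8.5:
  web: d = 0 cm → contributes +573.18 cm⁴
  top flange (beyond web): d = 7.8 cm → contributes +649.08 cm⁴
  bottom flange (beyond web): d = -7.8 cm → contributes +649.08 cm⁴
Total I = 1871.3 cm⁴.

Ix ≈ 1870 cm⁴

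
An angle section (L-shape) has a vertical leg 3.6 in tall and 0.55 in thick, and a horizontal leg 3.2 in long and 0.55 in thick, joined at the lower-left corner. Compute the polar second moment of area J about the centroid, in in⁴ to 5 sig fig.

Treat the section as a set of non-overlapping primitives; coordinates are from the bounding-box lower-left.
Vertical leg: 0.55 × 3.6, A = 1.98 in², y = 1.8 in, Ī = 2.1384 in⁴.
Horizontal leg (remainder): 2.65 × 0.55, A = 1.4575 in², y = 0.275 in, Ī = 0.03674115 in⁴.
Centroid: ȳ = ΣA·y / ΣA = 1.1534 in.
Transfer each piece to the centroidal x-axis using Ī + A·d² with d = y − 1.1534:
  vertical leg: d = 0.6466 in → contributes +2.966221 in⁴
  horizontal leg (remainder): d = -0.8784 in → contributes +1.161329 in⁴
Total I = 4.12755 in⁴.
For the y-axis: x̄ = 0.9534 in.
Repeating about the centroidal y-axis gives I_y = 3.052025 in⁴.
Polar second moment: J = I_x + I_y = 7.179575 in⁴.

J ≈ 7.1796 in⁴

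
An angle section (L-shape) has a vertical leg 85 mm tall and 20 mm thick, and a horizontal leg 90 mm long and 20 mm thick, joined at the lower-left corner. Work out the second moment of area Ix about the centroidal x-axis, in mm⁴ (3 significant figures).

Ix ≈ 1.88 × 10⁶ mm⁴

Break the section into simple shapes (no overlaps), measuring from the bottom-left corner of the bounding box.
Vertical leg: 20 × 85, A = 1 700 mm², y = 42.5 mm, Ī = 1 023 542 mm⁴.
Horizontal leg (remainder): 70 × 20, A = 1 400 mm², y = 10 mm, Ī = 46 667 mm⁴.
Centroid: ȳ = ΣA·y / ΣA = 27.823 mm.
Transfer each piece to the centroidal x-axis using Ī + A·d² with d = y − 27.823:
  vertical leg: d = 14.677 mm → contributes +1 389 767 mm⁴
  horizontal leg (remainder): d = -17.823 mm → contributes +491 369 mm⁴
Total I = 1 881 136 mm⁴.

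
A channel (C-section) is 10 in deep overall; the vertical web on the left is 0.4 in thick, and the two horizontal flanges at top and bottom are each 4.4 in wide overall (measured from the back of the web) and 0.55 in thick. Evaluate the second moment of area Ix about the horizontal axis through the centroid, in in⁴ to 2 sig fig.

Ix ≈ 130 in⁴

Decompose the section into non-overlapping parts with the origin at the bottom-left of its bounding rectangle.
Web: 0.4 × 10, A = 4 in², y = 5 in, Ī = 33.33 in⁴.
Top flange (beyond web): 4 × 0.55, A = 2.2 in², y = 9.725 in, Ī = 0.05546 in⁴.
Bottom flange (beyond web): 4 × 0.55, A = 2.2 in², y = 0.275 in, Ī = 0.05546 in⁴.
By symmetry the centroid is at mid-height, ȳ = 5 in.
Transfer each piece to the horizontal axis through the centroid using Ī + A·d² with d = y − 5:
  web: d = 0 in → contributes +33.33 in⁴
  top flange (beyond web): d = 4.725 in → contributes +49.17 in⁴
  bottom flange (beyond web): d = -4.725 in → contributes +49.17 in⁴
Total I = 131.7 in⁴.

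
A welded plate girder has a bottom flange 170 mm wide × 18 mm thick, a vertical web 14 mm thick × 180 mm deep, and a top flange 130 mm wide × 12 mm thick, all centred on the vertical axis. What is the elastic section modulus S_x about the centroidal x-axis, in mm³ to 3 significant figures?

S_x ≈ 3.89 × 10⁵ mm³

Decompose the section into non-overlapping parts with the origin at the bottom-left of its bounding rectangle.
Bottom plate: 170 × 18, A = 3 060 mm², y = 9 mm, Ī = 82 620 mm⁴.
Web plate: 14 × 180, A = 2 520 mm², y = 108 mm, Ī = 6 804 000 mm⁴.
Top plate: 130 × 12, A = 1 560 mm², y = 204 mm, Ī = 18 720 mm⁴.
Centroid: ȳ = ΣA·y / ΣA = 86.546 mm.
Transfer each piece to the centroidal x-axis using Ī + A·d² with d = y − 86.546:
  bottom plate: d = -77.546 mm → contributes +18 483 673 mm⁴
  web plate: d = 21.454 mm → contributes +7 963 867 mm⁴
  top plate: d = 117.45 mm → contributes +21 539 530 mm⁴
Total I = 47 987 070 mm⁴.
Extreme fibre distance c = 123.45 mm; S = I/c = 388 705 mm³.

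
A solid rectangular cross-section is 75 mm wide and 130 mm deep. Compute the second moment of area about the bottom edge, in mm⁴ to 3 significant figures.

I_base ≈ 5.49 × 10⁷ mm⁴

The section: 75 × 130, A = 9 750 mm², y = 65 mm, Ī = 13 731 250 mm⁴.
Transfer it to the base of the section using Ī + A·d² with d = y − 0:
  the section: d = 65 mm → contributes +54 925 000 mm⁴
Total I = 54 925 000 mm⁴.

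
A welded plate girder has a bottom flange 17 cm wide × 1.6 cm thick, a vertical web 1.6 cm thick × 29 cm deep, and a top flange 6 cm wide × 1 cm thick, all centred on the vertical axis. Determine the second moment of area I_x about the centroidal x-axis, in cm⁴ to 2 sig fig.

I_x ≈ 9600 cm⁴

Split into non-overlapping primitives; take the origin at the lower-left of the bounding box.
Bottom plate: 17 × 1.6, A = 27.2 cm², y = 0.8 cm, Ī = 5.803 cm⁴.
Web plate: 1.6 × 29, A = 46.4 cm², y = 16.1 cm, Ī = 3 252 cm⁴.
Top plate: 6 × 1, A = 6 cm², y = 31.1 cm, Ī = 0.5 cm⁴.
Centroid: ȳ = ΣA·y / ΣA = 12 cm.
Transfer each piece to the centroidal x-axis using Ī + A·d² with d = y − 12:
  bottom plate: d = -11.2 cm → contributes +3 419 cm⁴
  web plate: d = 4.097 cm → contributes +4 031 cm⁴
  top plate: d = 19.1 cm → contributes +2 189 cm⁴
Total I = 9 639 cm⁴.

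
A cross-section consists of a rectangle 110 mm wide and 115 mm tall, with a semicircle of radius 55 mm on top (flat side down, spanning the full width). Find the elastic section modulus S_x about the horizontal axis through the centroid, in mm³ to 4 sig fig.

Break the section into simple shapes (no overlaps), measuring from the bottom-left corner of the bounding box.
Rectangular body: 110 × 115, A = 12 650 mm², y = 57.5 mm, Ī = 13 941 354 mm⁴.
Semicircular cap: semicircle r = 55, A = 4751.66 mm², y = 138.343 mm, Ī = 1 004 345 mm⁴.
Centroid: ȳ = ΣA·y / ΣA = 79.5747 mm.
Transfer each piece to the horizontal axis through the centroid using Ī + A·d² with d = y − 79.5747:
  rectangular body: d = -22.0747 mm → contributes +20 105 624 mm⁴
  semicircular cap: d = 58.768 mm → contributes +17 415 037 mm⁴
Total I = 37 520 660 mm⁴.
Extreme fibre distance c = 90.4253 mm; S = I/c = 414 936 mm³.

S_x ≈ 4.149 × 10⁵ mm³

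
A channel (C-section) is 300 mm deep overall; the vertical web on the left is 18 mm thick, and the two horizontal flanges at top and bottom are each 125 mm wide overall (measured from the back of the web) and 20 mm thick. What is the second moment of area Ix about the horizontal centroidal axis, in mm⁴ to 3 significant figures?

Treat the section as a set of non-overlapping primitives; coordinates are from the bounding-box lower-left.
Web: 18 × 300, A = 5 400 mm², y = 150 mm, Ī = 40 500 000 mm⁴.
Top flange (beyond web): 107 × 20, A = 2 140 mm², y = 290 mm, Ī = 71 333 mm⁴.
Bottom flange (beyond web): 107 × 20, A = 2 140 mm², y = 10 mm, Ī = 71 333 mm⁴.
By symmetry the centroid is at mid-height, ȳ = 150 mm.
Transfer each piece to the horizontal centroidal axis using Ī + A·d² with d = y − 150:
  web: d = 0 mm → contributes +40 500 000 mm⁴
  top flange (beyond web): d = 140 mm → contributes +42 015 333 mm⁴
  bottom flange (beyond web): d = -140 mm → contributes +42 015 333 mm⁴
Total I = 124 530 667 mm⁴.

Ix ≈ 1.25 × 10⁸ mm⁴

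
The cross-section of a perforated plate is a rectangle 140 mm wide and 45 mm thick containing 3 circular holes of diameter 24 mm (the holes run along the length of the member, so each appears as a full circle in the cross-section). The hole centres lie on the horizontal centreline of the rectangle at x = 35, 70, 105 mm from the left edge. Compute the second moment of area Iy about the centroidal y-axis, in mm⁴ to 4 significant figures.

Iy ≈ 9.133 × 10⁶ mm⁴

Break the section into simple shapes (no overlaps), measuring from the bottom-left corner of the bounding box.
Plate: 140 × 45, A = 6 300 mm², x = 70 mm, Ī = 10 290 000 mm⁴.
Hole 1 (subtracted): ⌀24, A = 452.389 mm², x = 35 mm, Ī = 16 286 mm⁴.
Hole 2 (subtracted): ⌀24, A = 452.389 mm², x = 70 mm, Ī = 16 286 mm⁴.
Hole 3 (subtracted): ⌀24, A = 452.389 mm², x = 105 mm, Ī = 16 286 mm⁴.
By symmetry the centroid is at mid-width, x̄ = 70 mm.
Transfer each piece to the centroidal y-axis using Ī + A·d² with d = x − 70:
  plate: d = 0 mm → contributes +10 290 000 mm⁴
  hole 1: d = -35 mm → contributes −570 463 mm⁴
  hole 2: d = 0 mm → contributes −16 286 mm⁴
  hole 3: d = 35 mm → contributes −570 463 mm⁴
Total I = 9 132 788 mm⁴.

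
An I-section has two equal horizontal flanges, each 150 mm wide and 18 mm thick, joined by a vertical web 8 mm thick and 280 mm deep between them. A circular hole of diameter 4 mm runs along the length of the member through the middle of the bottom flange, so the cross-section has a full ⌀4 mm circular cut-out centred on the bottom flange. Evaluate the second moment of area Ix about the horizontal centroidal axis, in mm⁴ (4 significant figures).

Treat the section as a set of non-overlapping primitives; coordinates are from the bounding-box lower-left.
Bottom flange: 150 × 18, A = 2 700 mm², y = 9 mm, Ī = 72 900 mm⁴.
Web: 8 × 280, A = 2 240 mm², y = 158 mm, Ī = 14 634 667 mm⁴.
Top flange: 150 × 18, A = 2 700 mm², y = 307 mm, Ī = 72 900 mm⁴.
Hole (subtracted): ⌀4, A = 12.5664 mm², y = 9 mm, Ī = 12.5664 mm⁴.
Centroid: ȳ = ΣA·y / ΣA = 158.245 mm.
Transfer each piece to the horizontal centroidal axis using Ī + A·d² with d = y − 158.245:
  bottom flange: d = -149.245 mm → contributes +60 213 277 mm⁴
  web: d = -0.245481 mm → contributes +14 634 802 mm⁴
  top flange: d = 148.755 mm → contributes +59 818 249 mm⁴
  hole: d = -149.245 mm → contributes −279 919 mm⁴
Total I = 134 386 408 mm⁴.

Ix ≈ 1.344 × 10⁸ mm⁴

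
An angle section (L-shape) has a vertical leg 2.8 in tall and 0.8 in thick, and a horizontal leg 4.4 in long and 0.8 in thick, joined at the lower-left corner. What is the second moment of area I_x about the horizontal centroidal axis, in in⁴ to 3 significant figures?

Treat the section as a set of non-overlapping primitives; coordinates are from the bounding-box lower-left.
Vertical leg: 0.8 × 2.8, A = 2.24 in², y = 1.4 in, Ī = 1.4635 in⁴.
Horizontal leg (remainder): 3.6 × 0.8, A = 2.88 in², y = 0.4 in, Ī = 0.1536 in⁴.
Centroid: ȳ = ΣA·y / ΣA = 0.8375 in.
Transfer each piece to the horizontal centroidal axis using Ī + A·d² with d = y − 0.8375:
  vertical leg: d = 0.5625 in → contributes +2.1722 in⁴
  horizontal leg (remainder): d = -0.4375 in → contributes +0.70485 in⁴
Total I = 2.8771 in⁴.

I_x ≈ 2.88 in⁴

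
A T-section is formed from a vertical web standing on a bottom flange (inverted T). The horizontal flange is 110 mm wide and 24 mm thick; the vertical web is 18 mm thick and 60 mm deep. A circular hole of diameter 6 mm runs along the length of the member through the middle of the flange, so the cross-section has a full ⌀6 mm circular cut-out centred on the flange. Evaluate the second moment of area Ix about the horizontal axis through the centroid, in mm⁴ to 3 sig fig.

Decompose the section into non-overlapping parts with the origin at the bottom-left of its bounding rectangle.
Flange: 110 × 24, A = 2 640 mm², y = 12 mm, Ī = 126 720 mm⁴.
Web: 18 × 60, A = 1 080 mm², y = 54 mm, Ī = 324 000 mm⁴.
Hole (subtracted): ⌀6, A = 28.274 mm², y = 12 mm, Ī = 63.617 mm⁴.
Centroid: ȳ = ΣA·y / ΣA = 24.287 mm.
Transfer each piece to the horizontal axis through the centroid using Ī + A·d² with d = y − 24.287:
  flange: d = -12.287 mm → contributes +525 278 mm⁴
  web: d = 29.713 mm → contributes +1 277 495 mm⁴
  hole: d = -12.287 mm → contributes −4332.2 mm⁴
Total I = 1 798 441 mm⁴.

Ix ≈ 1.80 × 10⁶ mm⁴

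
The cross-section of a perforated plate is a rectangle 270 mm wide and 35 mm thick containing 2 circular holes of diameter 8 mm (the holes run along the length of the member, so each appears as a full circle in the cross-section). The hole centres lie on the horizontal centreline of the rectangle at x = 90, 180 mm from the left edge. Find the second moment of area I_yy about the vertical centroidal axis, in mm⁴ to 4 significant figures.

I_yy ≈ 5.720 × 10⁷ mm⁴

Break the section into simple shapes (no overlaps), measuring from the bottom-left corner of the bounding box.
Plate: 270 × 35, A = 9 450 mm², x = 135 mm, Ī = 57 408 750 mm⁴.
Hole 1 (subtracted): ⌀8, A = 50.2655 mm², x = 90 mm, Ī = 201.062 mm⁴.
Hole 2 (subtracted): ⌀8, A = 50.2655 mm², x = 180 mm, Ī = 201.062 mm⁴.
By symmetry the centroid is at mid-width, x̄ = 135 mm.
Transfer each piece to the vertical centroidal axis using Ī + A·d² with d = x − 135:
  plate: d = 0 mm → contributes +57 408 750 mm⁴
  hole 1: d = -45 mm → contributes −101 989 mm⁴
  hole 2: d = 45 mm → contributes −101 989 mm⁴
Total I = 57 204 773 mm⁴.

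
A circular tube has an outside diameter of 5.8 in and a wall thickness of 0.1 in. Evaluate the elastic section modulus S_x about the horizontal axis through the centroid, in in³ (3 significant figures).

Treat the section as a set of non-overlapping primitives; coordinates are from the bounding-box lower-left.
Outer circle: ⌀5.8, A = 26.421 in², y = 2.9 in, Ī = 55.55 in⁴.
Bore (subtracted): ⌀5.6, A = 24.63 in², y = 2.9 in, Ī = 48.275 in⁴.
By symmetry the centroid is at mid-height, ȳ = 2.9 in.
All pieces are centred on the horizontal axis through the centroid, so I = ΣĪ (holes subtracted) = 7.2748 in⁴.
Extreme fibre distance c = 2.9 in; S = I/c = 2.5085 in³.

S_x ≈ 2.51 in³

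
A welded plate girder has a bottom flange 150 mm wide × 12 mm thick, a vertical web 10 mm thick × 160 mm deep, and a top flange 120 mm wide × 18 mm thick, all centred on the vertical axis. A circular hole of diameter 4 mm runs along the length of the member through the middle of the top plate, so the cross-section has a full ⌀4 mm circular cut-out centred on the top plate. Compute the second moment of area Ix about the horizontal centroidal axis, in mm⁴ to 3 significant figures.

Split into non-overlapping primitives; take the origin at the lower-left of the bounding box.
Bottom plate: 150 × 12, A = 1 800 mm², y = 6 mm, Ī = 21 600 mm⁴.
Web plate: 10 × 160, A = 1 600 mm², y = 92 mm, Ī = 3 413 333 mm⁴.
Top plate: 120 × 18, A = 2 160 mm², y = 181 mm, Ī = 58 320 mm⁴.
Hole (subtracted): ⌀4, A = 12.566 mm², y = 181 mm, Ī = 12.566 mm⁴.
Centroid: ȳ = ΣA·y / ΣA = 98.547 mm.
Transfer each piece to the horizontal centroidal axis using Ī + A·d² with d = y − 98.547:
  bottom plate: d = -92.547 mm → contributes +15 438 658 mm⁴
  web plate: d = -6.5475 mm → contributes +3 481 924 mm⁴
  top plate: d = 82.453 mm → contributes +14 742 911 mm⁴
  hole: d = 82.453 mm → contributes −85 444 mm⁴
Total I = 33 578 048 mm⁴.

Ix ≈ 3.36 × 10⁷ mm⁴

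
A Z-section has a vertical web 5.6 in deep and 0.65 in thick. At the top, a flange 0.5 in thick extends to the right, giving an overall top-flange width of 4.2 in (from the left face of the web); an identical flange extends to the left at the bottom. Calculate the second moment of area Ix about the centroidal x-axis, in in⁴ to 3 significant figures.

Break the section into simple shapes (no overlaps), measuring from the bottom-left corner of the bounding box.
Web: 0.65 × 5.6, A = 3.64 in², y = 2.8 in, Ī = 9.5125 in⁴.
Top flange (beyond web): 3.55 × 0.5, A = 1.775 in², y = 5.35 in, Ī = 0.036979 in⁴.
Bottom flange (beyond web): 3.55 × 0.5, A = 1.775 in², y = 0.25 in, Ī = 0.036979 in⁴.
Centroid: ȳ = ΣA·y / ΣA = 2.8 in.
Transfer each piece to the centroidal x-axis using Ī + A·d² with d = y − 2.8:
  web: d = 0 in → contributes +9.5125 in⁴
  top flange (beyond web): d = 2.55 in → contributes +11.579 in⁴
  bottom flange (beyond web): d = -2.55 in → contributes +11.579 in⁴
Total I = 32.67 in⁴.

Ix ≈ 32.7 in⁴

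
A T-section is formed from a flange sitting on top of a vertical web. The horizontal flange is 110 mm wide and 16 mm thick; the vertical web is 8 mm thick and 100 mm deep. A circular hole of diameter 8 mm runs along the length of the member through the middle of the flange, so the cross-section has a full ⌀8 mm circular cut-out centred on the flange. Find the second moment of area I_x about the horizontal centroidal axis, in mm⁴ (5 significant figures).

I_x ≈ 2.5374 × 10⁶ mm⁴

Treat the section as a set of non-overlapping primitives; coordinates are from the bounding-box lower-left.
Flange: 110 × 16, A = 1 760 mm², y = 108 mm, Ī = 37546.67 mm⁴.
Web: 8 × 100, A = 800 mm², y = 50 mm, Ī = 666666.7 mm⁴.
Hole (subtracted): ⌀8, A = 50.26548 mm², y = 108 mm, Ī = 201.0619 mm⁴.
Centroid: ȳ = ΣA·y / ΣA = 89.51199 mm.
Transfer each piece to the horizontal centroidal axis using Ī + A·d² with d = y − 89.51199:
  flange: d = 18.48801 mm → contributes +639126.2 mm⁴
  web: d = -39.51199 mm → contributes +1 915 624 mm⁴
  hole: d = 18.48801 mm → contributes −17382.13 mm⁴
Total I = 2 537 369 mm⁴.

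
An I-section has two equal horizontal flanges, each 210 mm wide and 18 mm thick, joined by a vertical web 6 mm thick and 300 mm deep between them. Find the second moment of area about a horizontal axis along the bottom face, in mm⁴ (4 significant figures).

Break the section into simple shapes (no overlaps), measuring from the bottom-left corner of the bounding box.
Bottom flange: 210 × 18, A = 3 780 mm², y = 9 mm, Ī = 102 060 mm⁴.
Web: 6 × 300, A = 1 800 mm², y = 168 mm, Ī = 13 500 000 mm⁴.
Top flange: 210 × 18, A = 3 780 mm², y = 327 mm, Ī = 102 060 mm⁴.
Transfer each piece to a horizontal axis along the bottom face using Ī + A·d² with d = y − 0:
  bottom flange: d = 9 mm → contributes +408 240 mm⁴
  web: d = 168 mm → contributes +64 303 200 mm⁴
  top flange: d = 327 mm → contributes +404 293 680 mm⁴
Total I = 469 005 120 mm⁴.

I_base ≈ 4.690 × 10⁸ mm⁴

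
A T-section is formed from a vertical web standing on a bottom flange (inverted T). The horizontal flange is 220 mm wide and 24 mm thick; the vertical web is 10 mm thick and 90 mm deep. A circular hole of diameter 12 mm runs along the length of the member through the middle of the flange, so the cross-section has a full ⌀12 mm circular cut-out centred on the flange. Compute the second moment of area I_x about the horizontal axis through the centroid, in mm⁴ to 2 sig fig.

I_x ≈ 3.4 × 10⁶ mm⁴

Split into non-overlapping primitives; take the origin at the lower-left of the bounding box.
Flange: 220 × 24, A = 5 280 mm², y = 12 mm, Ī = 253 440 mm⁴.
Web: 10 × 90, A = 900 mm², y = 69 mm, Ī = 607 500 mm⁴.
Hole (subtracted): ⌀12, A = 113.1 mm², y = 12 mm, Ī = 1 018 mm⁴.
Centroid: ȳ = ΣA·y / ΣA = 20.46 mm.
Transfer each piece to the horizontal axis through the centroid using Ī + A·d² with d = y − 20.46:
  flange: d = -8.456 mm → contributes +630 955 mm⁴
  web: d = 48.54 mm → contributes +2 728 393 mm⁴
  hole: d = -8.456 mm → contributes −9 104 mm⁴
Total I = 3 350 244 mm⁴.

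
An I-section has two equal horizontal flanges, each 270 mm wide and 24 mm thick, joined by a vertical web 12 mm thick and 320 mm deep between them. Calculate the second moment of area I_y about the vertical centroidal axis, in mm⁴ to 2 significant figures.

Treat the section as a set of non-overlapping primitives; coordinates are from the bounding-box lower-left.
Bottom flange: 270 × 24, A = 6 480 mm², x = 135 mm, Ī = 39 366 000 mm⁴.
Web: 12 × 320, A = 3 840 mm², x = 135 mm, Ī = 46 080 mm⁴.
Top flange: 270 × 24, A = 6 480 mm², x = 135 mm, Ī = 39 366 000 mm⁴.
By symmetry the centroid is at mid-width, x̄ = 135 mm.
All pieces are centred on the vertical centroidal axis, so I = ΣĪ = 78 778 080 mm⁴.

I_y ≈ 7.9 × 10⁷ mm⁴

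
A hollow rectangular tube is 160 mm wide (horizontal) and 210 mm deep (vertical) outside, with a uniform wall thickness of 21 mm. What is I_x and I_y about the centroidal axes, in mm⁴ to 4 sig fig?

I_x ≈ 7.685 × 10⁷ mm⁴, I_y ≈ 4.868 × 10⁷ mm⁴

Split into non-overlapping primitives; take the origin at the lower-left of the bounding box.
Outer rectangle: 160 × 210, A = 33 600 mm², y = 105 mm, Ī = 123 480 000 mm⁴.
Inner void (subtracted): 118 × 168, A = 19 824 mm², y = 105 mm, Ī = 46 626 048 mm⁴.
By symmetry the centroid is at mid-height, ȳ = 105 mm.
All pieces are centred on the centroidal x-axis, so I = ΣĪ (holes subtracted) = 76 853 952 mm⁴.
Repeating about the centroidal y-axis gives I_y = 48 677 552 mm⁴.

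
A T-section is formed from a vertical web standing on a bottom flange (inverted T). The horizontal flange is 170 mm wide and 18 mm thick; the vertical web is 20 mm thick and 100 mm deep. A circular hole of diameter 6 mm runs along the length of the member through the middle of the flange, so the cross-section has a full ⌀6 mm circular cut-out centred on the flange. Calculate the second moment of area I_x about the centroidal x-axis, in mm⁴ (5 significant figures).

I_x ≈ 5.9440 × 10⁶ mm⁴

Split into non-overlapping primitives; take the origin at the lower-left of the bounding box.
Flange: 170 × 18, A = 3 060 mm², y = 9 mm, Ī = 82 620 mm⁴.
Web: 20 × 100, A = 2 000 mm², y = 68 mm, Ī = 1 666 667 mm⁴.
Hole (subtracted): ⌀6, A = 28.27433 mm², y = 9 mm, Ī = 63.61725 mm⁴.
Centroid: ȳ = ΣA·y / ΣA = 32.4512 mm.
Transfer each piece to the centroidal x-axis using Ī + A·d² with d = y − 32.4512:
  flange: d = -23.4512 mm → contributes +1 765 494 mm⁴
  web: d = 35.5488 mm → contributes +4 194 101 mm⁴
  hole: d = -23.4512 mm → contributes −15613.33 mm⁴
Total I = 5 943 982 mm⁴.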